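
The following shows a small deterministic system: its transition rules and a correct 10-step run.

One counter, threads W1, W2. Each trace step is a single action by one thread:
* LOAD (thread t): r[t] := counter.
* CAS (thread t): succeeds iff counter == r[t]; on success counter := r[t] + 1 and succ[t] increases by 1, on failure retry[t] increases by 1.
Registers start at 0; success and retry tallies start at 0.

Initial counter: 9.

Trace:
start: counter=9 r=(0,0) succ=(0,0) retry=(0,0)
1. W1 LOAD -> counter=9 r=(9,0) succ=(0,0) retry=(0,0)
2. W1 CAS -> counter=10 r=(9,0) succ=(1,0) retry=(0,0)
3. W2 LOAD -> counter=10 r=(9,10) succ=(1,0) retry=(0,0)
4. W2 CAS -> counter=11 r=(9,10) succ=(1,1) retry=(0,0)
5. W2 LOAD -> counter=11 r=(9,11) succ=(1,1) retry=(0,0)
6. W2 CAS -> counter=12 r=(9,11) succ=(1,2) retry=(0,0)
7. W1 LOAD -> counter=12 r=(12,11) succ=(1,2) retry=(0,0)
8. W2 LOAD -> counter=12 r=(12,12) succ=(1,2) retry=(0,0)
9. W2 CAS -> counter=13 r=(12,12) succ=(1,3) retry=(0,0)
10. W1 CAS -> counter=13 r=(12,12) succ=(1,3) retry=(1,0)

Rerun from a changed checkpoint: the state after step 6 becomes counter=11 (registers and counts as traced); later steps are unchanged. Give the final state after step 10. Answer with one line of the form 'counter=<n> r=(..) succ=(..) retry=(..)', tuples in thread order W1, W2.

state after step 6 := counter=11 r=(9,11) succ=(1,2) retry=(0,0)
7. W1 LOAD -> counter=11 r=(11,11) succ=(1,2) retry=(0,0)
8. W2 LOAD -> counter=11 r=(11,11) succ=(1,2) retry=(0,0)
9. W2 CAS -> counter=12 r=(11,11) succ=(1,3) retry=(0,0)
10. W1 CAS -> counter=12 r=(11,11) succ=(1,3) retry=(1,0)

counter=12 r=(11,11) succ=(1,3) retry=(1,0)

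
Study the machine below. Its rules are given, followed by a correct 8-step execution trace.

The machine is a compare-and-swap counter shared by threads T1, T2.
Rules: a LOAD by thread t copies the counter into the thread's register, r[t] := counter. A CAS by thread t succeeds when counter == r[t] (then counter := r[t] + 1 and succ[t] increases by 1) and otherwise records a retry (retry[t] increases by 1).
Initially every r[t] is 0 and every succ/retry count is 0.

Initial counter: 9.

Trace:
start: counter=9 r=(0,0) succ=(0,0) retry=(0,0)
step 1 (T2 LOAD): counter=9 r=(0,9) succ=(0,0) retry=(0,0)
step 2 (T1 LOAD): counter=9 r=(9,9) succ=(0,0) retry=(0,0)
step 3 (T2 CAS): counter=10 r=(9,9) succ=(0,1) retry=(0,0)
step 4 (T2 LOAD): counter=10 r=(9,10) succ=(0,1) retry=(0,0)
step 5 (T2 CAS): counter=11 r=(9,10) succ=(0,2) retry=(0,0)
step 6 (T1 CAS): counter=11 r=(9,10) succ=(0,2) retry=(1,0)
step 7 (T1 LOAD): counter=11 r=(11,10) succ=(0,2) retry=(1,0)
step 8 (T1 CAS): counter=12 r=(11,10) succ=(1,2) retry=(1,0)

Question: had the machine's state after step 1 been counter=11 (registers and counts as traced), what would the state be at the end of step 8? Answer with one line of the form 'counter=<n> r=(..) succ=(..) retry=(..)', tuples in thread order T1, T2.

counter=13 r=(12,11) succ=(1,1) retry=(1,1)

state after step 1 := counter=11 r=(0,9) succ=(0,0) retry=(0,0)
step 2 (T1 LOAD): counter=11 r=(11,9) succ=(0,0) retry=(0,0)
step 3 (T2 CAS): counter=11 r=(11,9) succ=(0,0) retry=(0,1)
step 4 (T2 LOAD): counter=11 r=(11,11) succ=(0,0) retry=(0,1)
step 5 (T2 CAS): counter=12 r=(11,11) succ=(0,1) retry=(0,1)
step 6 (T1 CAS): counter=12 r=(11,11) succ=(0,1) retry=(1,1)
step 7 (T1 LOAD): counter=12 r=(12,11) succ=(0,1) retry=(1,1)
step 8 (T1 CAS): counter=13 r=(12,11) succ=(1,1) retry=(1,1)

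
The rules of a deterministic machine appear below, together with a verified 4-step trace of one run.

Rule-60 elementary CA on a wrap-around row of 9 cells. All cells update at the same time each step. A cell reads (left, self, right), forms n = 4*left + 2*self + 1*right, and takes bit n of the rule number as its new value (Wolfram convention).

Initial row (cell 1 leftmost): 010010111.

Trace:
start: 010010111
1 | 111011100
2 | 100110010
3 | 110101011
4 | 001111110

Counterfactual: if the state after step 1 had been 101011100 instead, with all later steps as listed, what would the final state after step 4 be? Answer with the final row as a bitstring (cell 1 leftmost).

010001110

state after step 1 := 101011100
2 | 111110010
3 | 100001011
4 | 010001110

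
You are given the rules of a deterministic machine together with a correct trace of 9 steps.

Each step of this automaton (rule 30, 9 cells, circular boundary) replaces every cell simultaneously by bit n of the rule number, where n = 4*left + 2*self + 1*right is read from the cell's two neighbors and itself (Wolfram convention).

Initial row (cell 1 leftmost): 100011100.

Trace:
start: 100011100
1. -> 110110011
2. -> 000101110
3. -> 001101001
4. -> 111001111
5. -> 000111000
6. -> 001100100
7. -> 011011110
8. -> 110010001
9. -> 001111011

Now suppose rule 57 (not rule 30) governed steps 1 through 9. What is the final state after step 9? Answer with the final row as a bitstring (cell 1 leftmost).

(re-executing steps 1..9 under rule 57; state before step 1: 100011100)
1. -> 011010010
2. -> 010101001
3. -> 101010100
4. -> 010101010
5. -> 001010101
6. -> 100101010
7. -> 010010101
8. -> 101001010
9. -> 010100101

010100101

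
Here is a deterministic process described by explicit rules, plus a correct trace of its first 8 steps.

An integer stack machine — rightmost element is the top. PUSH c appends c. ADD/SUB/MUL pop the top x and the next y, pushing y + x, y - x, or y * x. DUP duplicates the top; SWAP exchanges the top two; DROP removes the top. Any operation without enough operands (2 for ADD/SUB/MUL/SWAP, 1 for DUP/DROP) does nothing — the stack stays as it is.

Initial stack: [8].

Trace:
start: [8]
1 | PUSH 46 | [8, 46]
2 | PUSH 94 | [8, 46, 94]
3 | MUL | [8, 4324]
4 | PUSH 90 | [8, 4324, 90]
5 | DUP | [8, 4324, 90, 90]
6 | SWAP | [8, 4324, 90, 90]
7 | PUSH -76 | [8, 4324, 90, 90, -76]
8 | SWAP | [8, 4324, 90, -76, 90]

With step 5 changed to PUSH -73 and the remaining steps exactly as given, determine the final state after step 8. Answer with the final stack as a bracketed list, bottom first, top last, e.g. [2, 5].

(re-executing from step 5 with the substitution; state before step 5: [8, 4324, 90])
5 | PUSH -73 | [8, 4324, 90, -73]
6 | SWAP | [8, 4324, -73, 90]
7 | PUSH -76 | [8, 4324, -73, 90, -76]
8 | SWAP | [8, 4324, -73, -76, 90]

[8, 4324, -73, -76, 90]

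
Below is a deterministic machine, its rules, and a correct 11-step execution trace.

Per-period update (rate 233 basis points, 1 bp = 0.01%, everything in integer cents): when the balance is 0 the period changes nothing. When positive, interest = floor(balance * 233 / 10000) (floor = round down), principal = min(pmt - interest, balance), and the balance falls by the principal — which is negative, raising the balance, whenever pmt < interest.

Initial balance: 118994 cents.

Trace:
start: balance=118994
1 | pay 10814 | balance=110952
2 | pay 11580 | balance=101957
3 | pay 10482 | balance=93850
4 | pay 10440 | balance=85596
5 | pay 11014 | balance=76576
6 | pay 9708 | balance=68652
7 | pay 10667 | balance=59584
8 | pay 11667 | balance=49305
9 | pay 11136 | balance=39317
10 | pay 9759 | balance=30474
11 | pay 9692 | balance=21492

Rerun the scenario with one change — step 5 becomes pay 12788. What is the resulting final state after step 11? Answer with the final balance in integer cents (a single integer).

19454

(re-executing from step 5 with the substitution; state before step 5: balance=85596)
5 | pay 12788 | balance=74802
6 | pay 9708 | balance=66836
7 | pay 10667 | balance=57726
8 | pay 11667 | balance=47404
9 | pay 11136 | balance=37372
10 | pay 9759 | balance=28483
11 | pay 9692 | balance=19454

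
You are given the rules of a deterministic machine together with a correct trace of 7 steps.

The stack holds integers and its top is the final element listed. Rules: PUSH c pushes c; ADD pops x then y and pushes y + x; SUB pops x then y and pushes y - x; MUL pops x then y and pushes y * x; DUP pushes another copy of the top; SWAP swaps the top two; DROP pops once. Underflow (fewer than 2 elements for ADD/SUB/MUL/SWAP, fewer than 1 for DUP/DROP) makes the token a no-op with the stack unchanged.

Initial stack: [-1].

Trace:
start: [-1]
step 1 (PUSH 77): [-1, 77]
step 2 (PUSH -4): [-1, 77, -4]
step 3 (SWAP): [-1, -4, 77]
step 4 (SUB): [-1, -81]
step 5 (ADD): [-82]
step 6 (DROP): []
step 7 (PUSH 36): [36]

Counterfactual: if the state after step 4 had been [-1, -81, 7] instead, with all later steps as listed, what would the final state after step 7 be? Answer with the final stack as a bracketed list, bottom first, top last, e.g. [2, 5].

[-1, 36]

state after step 4 := [-1, -81, 7]
step 5 (ADD): [-1, -74]
step 6 (DROP): [-1]
step 7 (PUSH 36): [-1, 36]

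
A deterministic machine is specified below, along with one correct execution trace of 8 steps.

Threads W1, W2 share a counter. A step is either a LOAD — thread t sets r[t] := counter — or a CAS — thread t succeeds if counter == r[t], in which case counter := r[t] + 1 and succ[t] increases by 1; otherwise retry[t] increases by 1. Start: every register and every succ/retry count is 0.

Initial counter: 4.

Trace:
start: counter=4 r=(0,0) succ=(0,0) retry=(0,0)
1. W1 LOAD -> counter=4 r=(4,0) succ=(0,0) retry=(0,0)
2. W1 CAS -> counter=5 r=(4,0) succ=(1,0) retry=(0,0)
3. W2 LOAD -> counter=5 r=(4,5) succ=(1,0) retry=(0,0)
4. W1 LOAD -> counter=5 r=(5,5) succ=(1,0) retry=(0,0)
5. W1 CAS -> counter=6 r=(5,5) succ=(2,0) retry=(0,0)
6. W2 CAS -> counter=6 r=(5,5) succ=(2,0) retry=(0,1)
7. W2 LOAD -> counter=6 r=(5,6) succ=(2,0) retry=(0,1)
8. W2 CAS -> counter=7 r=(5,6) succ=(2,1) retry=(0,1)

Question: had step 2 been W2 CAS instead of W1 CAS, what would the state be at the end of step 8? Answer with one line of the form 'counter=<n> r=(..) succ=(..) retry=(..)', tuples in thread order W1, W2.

(re-executing from step 2 with the substitution; state before step 2: counter=4 r=(4,0) succ=(0,0) retry=(0,0))
2. W2 CAS -> counter=4 r=(4,0) succ=(0,0) retry=(0,1)
3. W2 LOAD -> counter=4 r=(4,4) succ=(0,0) retry=(0,1)
4. W1 LOAD -> counter=4 r=(4,4) succ=(0,0) retry=(0,1)
5. W1 CAS -> counter=5 r=(4,4) succ=(1,0) retry=(0,1)
6. W2 CAS -> counter=5 r=(4,4) succ=(1,0) retry=(0,2)
7. W2 LOAD -> counter=5 r=(4,5) succ=(1,0) retry=(0,2)
8. W2 CAS -> counter=6 r=(4,5) succ=(1,1) retry=(0,2)

counter=6 r=(4,5) succ=(1,1) retry=(0,2)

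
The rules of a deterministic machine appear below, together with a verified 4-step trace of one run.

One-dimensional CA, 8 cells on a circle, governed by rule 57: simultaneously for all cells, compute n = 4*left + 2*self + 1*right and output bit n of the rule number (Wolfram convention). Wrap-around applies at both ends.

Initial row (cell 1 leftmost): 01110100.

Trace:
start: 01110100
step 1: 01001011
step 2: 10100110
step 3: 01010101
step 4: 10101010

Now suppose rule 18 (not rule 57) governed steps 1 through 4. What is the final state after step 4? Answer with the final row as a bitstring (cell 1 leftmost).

(re-executing steps 1..4 under rule 18; state before step 1: 01110100)
step 1: 10000010
step 2: 01000100
step 3: 10101010
step 4: 00000000

00000000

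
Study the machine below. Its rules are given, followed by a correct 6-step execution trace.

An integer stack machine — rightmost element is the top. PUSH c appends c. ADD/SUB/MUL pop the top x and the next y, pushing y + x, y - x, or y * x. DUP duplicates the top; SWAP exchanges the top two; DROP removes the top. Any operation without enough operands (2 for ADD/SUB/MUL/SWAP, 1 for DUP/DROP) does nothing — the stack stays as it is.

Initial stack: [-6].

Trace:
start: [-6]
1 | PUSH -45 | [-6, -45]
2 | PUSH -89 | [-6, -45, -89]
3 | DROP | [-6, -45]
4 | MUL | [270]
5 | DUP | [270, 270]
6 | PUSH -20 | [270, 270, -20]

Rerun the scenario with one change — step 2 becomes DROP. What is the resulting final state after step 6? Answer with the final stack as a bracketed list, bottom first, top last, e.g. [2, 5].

(re-executing from step 2 with the substitution; state before step 2: [-6, -45])
2 | DROP | [-6]
3 | DROP | []
4 | MUL | []
5 | DUP | []
6 | PUSH -20 | [-20]

[-20]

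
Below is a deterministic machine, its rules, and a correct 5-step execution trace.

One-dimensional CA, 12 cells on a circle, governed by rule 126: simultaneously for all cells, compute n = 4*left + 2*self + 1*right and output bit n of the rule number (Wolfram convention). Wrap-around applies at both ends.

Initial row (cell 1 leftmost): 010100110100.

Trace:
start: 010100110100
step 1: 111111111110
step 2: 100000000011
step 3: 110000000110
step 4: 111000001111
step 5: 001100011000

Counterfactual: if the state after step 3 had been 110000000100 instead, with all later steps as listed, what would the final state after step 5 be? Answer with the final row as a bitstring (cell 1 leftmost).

001100011000

state after step 3 := 110000000100
step 4: 111000001111
step 5: 001100011000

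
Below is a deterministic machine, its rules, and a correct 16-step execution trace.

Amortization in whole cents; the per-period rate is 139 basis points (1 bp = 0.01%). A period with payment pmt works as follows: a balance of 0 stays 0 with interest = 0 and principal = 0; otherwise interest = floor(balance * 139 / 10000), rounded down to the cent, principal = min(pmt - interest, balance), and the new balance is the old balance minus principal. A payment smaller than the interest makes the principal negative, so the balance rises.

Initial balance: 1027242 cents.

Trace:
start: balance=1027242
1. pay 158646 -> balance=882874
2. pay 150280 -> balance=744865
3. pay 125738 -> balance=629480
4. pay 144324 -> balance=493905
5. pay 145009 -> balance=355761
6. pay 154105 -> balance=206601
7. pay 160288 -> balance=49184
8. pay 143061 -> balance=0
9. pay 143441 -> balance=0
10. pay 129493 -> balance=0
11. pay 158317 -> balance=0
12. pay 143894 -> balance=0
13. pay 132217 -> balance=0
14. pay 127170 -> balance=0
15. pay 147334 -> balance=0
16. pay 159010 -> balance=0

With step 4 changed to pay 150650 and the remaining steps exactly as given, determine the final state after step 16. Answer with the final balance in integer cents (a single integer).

0

(re-executing from step 4 with the substitution; state before step 4: balance=629480)
4. pay 150650 -> balance=487579
5. pay 145009 -> balance=349347
6. pay 154105 -> balance=200097
7. pay 160288 -> balance=42590
8. pay 143061 -> balance=0
9. pay 143441 -> balance=0
10. pay 129493 -> balance=0
11. pay 158317 -> balance=0
12. pay 143894 -> balance=0
13. pay 132217 -> balance=0
14. pay 127170 -> balance=0
15. pay 147334 -> balance=0
16. pay 159010 -> balance=0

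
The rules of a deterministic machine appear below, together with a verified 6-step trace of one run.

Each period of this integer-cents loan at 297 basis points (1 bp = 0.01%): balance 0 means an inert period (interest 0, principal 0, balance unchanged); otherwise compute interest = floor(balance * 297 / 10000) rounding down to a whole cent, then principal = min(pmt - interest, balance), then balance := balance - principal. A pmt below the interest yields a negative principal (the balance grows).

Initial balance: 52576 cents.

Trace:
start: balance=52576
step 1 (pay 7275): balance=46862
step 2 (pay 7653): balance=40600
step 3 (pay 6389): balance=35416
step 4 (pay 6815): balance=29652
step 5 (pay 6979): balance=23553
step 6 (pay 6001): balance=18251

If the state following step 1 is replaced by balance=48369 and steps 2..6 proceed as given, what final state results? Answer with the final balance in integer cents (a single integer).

19996

state after step 1 := balance=48369
step 2 (pay 7653): balance=42152
step 3 (pay 6389): balance=37014
step 4 (pay 6815): balance=31298
step 5 (pay 6979): balance=25248
step 6 (pay 6001): balance=19996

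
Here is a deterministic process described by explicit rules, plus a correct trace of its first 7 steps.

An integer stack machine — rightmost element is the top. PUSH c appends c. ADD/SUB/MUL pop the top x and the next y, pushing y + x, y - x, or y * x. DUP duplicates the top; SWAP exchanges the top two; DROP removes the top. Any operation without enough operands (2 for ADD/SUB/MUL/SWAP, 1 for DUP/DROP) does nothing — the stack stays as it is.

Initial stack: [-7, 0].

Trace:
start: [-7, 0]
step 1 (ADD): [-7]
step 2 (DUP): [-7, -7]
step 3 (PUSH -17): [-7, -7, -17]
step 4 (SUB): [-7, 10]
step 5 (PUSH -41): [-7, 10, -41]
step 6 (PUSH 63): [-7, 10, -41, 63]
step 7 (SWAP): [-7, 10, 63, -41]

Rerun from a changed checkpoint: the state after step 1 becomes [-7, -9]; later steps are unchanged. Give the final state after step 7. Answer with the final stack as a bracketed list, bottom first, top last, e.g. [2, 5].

state after step 1 := [-7, -9]
step 2 (DUP): [-7, -9, -9]
step 3 (PUSH -17): [-7, -9, -9, -17]
step 4 (SUB): [-7, -9, 8]
step 5 (PUSH -41): [-7, -9, 8, -41]
step 6 (PUSH 63): [-7, -9, 8, -41, 63]
step 7 (SWAP): [-7, -9, 8, 63, -41]

[-7, -9, 8, 63, -41]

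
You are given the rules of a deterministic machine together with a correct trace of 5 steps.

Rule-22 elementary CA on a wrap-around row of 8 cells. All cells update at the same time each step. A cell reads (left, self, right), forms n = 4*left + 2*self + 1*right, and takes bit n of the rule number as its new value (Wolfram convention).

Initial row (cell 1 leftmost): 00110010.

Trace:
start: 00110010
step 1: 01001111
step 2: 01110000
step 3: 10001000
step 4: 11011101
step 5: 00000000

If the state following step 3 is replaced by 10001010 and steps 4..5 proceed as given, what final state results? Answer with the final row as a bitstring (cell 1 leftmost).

00000010

state after step 3 := 10001010
step 4: 11011010
step 5: 00000010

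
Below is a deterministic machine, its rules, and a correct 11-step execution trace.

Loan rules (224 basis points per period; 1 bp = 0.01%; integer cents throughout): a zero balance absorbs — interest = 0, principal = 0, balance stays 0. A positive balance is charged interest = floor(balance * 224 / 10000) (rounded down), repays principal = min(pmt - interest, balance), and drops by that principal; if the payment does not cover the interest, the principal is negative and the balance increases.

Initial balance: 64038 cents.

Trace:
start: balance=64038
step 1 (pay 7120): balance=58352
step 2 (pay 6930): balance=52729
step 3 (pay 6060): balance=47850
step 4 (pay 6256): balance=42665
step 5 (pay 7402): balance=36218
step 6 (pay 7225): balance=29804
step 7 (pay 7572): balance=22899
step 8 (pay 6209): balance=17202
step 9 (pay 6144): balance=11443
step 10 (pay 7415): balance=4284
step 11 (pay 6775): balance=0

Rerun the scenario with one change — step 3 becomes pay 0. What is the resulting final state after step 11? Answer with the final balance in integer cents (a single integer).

4840

(re-executing from step 3 with the substitution; state before step 3: balance=52729)
step 3 (pay 0): balance=53910
step 4 (pay 6256): balance=48861
step 5 (pay 7402): balance=42553
step 6 (pay 7225): balance=36281
step 7 (pay 7572): balance=29521
step 8 (pay 6209): balance=23973
step 9 (pay 6144): balance=18365
step 10 (pay 7415): balance=11361
step 11 (pay 6775): balance=4840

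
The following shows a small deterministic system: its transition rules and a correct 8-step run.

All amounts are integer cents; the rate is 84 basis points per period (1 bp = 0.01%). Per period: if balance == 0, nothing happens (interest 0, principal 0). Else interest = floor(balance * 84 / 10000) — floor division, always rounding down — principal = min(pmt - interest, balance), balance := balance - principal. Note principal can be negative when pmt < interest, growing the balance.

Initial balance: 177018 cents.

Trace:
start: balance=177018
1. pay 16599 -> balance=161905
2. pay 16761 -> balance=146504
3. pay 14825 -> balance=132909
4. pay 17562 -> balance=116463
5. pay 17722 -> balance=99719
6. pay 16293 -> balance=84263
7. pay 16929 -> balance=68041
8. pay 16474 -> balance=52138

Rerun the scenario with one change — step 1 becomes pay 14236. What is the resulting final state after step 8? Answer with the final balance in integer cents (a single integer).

(re-executing from step 1 with the substitution; state before step 1: balance=177018)
1. pay 14236 -> balance=164268
2. pay 16761 -> balance=148886
3. pay 14825 -> balance=135311
4. pay 17562 -> balance=118885
5. pay 17722 -> balance=102161
6. pay 16293 -> balance=86726
7. pay 16929 -> balance=70525
8. pay 16474 -> balance=54643

54643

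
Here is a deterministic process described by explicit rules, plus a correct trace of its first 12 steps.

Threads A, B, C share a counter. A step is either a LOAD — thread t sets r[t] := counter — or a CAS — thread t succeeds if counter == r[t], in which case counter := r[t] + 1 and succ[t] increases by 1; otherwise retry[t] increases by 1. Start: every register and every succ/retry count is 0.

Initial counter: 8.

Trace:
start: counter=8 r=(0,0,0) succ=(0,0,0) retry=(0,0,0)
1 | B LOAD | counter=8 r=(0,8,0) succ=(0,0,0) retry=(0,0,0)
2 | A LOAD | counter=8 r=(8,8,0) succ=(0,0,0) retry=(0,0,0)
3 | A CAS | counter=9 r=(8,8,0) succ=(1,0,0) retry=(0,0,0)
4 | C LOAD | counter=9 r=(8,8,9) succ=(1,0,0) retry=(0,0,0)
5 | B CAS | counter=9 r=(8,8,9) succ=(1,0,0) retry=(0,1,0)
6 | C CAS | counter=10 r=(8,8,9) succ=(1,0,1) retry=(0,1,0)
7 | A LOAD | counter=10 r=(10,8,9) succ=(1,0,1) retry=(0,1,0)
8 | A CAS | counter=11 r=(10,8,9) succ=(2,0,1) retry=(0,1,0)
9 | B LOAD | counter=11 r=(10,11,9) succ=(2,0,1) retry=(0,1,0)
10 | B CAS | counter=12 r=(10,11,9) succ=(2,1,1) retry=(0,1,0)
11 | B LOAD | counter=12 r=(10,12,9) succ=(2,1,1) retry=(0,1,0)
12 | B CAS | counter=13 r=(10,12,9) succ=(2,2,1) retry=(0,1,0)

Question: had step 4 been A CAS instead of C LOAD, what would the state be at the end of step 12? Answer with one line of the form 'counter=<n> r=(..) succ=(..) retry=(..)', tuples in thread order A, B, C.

counter=12 r=(9,11,0) succ=(2,2,0) retry=(1,1,1)

(re-executing from step 4 with the substitution; state before step 4: counter=9 r=(8,8,0) succ=(1,0,0) retry=(0,0,0))
4 | A CAS | counter=9 r=(8,8,0) succ=(1,0,0) retry=(1,0,0)
5 | B CAS | counter=9 r=(8,8,0) succ=(1,0,0) retry=(1,1,0)
6 | C CAS | counter=9 r=(8,8,0) succ=(1,0,0) retry=(1,1,1)
7 | A LOAD | counter=9 r=(9,8,0) succ=(1,0,0) retry=(1,1,1)
8 | A CAS | counter=10 r=(9,8,0) succ=(2,0,0) retry=(1,1,1)
9 | B LOAD | counter=10 r=(9,10,0) succ=(2,0,0) retry=(1,1,1)
10 | B CAS | counter=11 r=(9,10,0) succ=(2,1,0) retry=(1,1,1)
11 | B LOAD | counter=11 r=(9,11,0) succ=(2,1,0) retry=(1,1,1)
12 | B CAS | counter=12 r=(9,11,0) succ=(2,2,0) retry=(1,1,1)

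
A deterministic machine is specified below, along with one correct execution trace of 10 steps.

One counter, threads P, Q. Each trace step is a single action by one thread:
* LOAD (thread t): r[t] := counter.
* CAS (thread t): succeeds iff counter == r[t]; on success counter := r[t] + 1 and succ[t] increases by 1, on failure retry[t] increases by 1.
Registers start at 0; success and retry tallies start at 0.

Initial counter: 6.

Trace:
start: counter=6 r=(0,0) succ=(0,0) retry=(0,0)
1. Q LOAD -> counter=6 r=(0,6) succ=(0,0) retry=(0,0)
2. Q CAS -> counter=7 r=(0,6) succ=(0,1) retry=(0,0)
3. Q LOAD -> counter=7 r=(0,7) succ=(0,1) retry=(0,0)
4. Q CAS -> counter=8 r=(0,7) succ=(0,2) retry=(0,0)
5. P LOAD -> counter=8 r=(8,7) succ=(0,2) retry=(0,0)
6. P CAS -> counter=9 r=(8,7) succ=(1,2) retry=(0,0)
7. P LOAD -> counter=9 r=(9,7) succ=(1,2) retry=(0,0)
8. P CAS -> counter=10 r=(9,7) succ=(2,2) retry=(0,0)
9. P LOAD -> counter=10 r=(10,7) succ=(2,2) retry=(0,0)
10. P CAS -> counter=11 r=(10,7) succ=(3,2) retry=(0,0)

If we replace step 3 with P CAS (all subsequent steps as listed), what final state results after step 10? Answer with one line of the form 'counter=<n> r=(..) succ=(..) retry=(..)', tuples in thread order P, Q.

(re-executing from step 3 with the substitution; state before step 3: counter=7 r=(0,6) succ=(0,1) retry=(0,0))
3. P CAS -> counter=7 r=(0,6) succ=(0,1) retry=(1,0)
4. Q CAS -> counter=7 r=(0,6) succ=(0,1) retry=(1,1)
5. P LOAD -> counter=7 r=(7,6) succ=(0,1) retry=(1,1)
6. P CAS -> counter=8 r=(7,6) succ=(1,1) retry=(1,1)
7. P LOAD -> counter=8 r=(8,6) succ=(1,1) retry=(1,1)
8. P CAS -> counter=9 r=(8,6) succ=(2,1) retry=(1,1)
9. P LOAD -> counter=9 r=(9,6) succ=(2,1) retry=(1,1)
10. P CAS -> counter=10 r=(9,6) succ=(3,1) retry=(1,1)

counter=10 r=(9,6) succ=(3,1) retry=(1,1)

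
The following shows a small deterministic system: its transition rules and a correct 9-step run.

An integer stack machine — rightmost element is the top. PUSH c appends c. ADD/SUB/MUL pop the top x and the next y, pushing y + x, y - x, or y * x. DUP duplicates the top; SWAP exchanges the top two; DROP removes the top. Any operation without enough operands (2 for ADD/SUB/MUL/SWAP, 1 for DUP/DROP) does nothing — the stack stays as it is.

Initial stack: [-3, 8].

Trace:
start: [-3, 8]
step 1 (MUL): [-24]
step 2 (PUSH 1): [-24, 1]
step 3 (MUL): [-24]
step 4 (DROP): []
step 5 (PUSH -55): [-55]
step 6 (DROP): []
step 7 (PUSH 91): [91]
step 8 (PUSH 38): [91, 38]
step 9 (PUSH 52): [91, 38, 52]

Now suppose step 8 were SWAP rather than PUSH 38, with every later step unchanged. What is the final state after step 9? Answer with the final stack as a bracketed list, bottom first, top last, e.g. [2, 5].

[91, 52]

(re-executing from step 8 with the substitution; state before step 8: [91])
step 8 (SWAP): [91]
step 9 (PUSH 52): [91, 52]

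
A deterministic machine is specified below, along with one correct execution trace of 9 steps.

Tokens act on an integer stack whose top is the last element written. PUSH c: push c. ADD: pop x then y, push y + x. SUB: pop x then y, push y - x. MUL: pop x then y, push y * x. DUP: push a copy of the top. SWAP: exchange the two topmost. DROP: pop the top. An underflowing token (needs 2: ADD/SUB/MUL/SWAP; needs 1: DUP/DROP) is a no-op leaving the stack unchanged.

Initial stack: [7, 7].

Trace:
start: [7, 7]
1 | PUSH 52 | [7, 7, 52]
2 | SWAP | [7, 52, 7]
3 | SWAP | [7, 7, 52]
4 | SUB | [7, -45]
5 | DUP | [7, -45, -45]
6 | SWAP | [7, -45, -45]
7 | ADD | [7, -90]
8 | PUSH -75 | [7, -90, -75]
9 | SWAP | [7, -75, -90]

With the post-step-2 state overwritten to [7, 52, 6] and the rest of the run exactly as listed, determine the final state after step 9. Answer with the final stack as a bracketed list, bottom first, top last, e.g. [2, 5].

[7, -75, -92]

state after step 2 := [7, 52, 6]
3 | SWAP | [7, 6, 52]
4 | SUB | [7, -46]
5 | DUP | [7, -46, -46]
6 | SWAP | [7, -46, -46]
7 | ADD | [7, -92]
8 | PUSH -75 | [7, -92, -75]
9 | SWAP | [7, -75, -92]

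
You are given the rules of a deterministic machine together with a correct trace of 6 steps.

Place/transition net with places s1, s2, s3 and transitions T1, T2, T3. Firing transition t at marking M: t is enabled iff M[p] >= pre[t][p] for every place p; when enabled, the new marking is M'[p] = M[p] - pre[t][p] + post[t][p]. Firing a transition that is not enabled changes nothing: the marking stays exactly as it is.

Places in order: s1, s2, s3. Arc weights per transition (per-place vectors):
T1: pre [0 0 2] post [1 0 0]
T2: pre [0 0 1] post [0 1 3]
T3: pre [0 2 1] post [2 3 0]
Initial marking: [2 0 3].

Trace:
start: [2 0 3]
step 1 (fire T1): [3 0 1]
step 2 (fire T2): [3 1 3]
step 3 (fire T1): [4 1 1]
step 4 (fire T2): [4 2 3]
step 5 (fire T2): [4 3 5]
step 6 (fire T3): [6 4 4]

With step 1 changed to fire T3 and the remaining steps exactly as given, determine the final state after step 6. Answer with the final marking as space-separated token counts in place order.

(re-executing from step 1 with the substitution; state before step 1: [2 0 3])
step 1 (fire T3): [2 0 3]
step 2 (fire T2): [2 1 5]
step 3 (fire T1): [3 1 3]
step 4 (fire T2): [3 2 5]
step 5 (fire T2): [3 3 7]
step 6 (fire T3): [5 4 6]

5 4 6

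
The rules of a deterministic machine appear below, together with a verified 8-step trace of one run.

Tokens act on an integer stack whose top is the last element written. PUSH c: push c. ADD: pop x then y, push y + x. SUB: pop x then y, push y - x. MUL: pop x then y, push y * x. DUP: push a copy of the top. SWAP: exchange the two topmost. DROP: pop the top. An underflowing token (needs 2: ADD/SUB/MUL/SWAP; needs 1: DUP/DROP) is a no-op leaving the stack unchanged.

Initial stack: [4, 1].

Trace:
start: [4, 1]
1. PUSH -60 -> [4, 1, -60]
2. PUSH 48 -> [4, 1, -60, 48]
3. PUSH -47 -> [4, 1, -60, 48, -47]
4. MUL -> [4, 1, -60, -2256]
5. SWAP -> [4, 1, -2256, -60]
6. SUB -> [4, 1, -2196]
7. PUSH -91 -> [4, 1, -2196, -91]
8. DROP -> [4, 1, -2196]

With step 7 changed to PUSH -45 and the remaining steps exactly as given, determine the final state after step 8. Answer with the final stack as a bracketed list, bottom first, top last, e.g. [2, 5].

[4, 1, -2196]

(re-executing from step 7 with the substitution; state before step 7: [4, 1, -2196])
7. PUSH -45 -> [4, 1, -2196, -45]
8. DROP -> [4, 1, -2196]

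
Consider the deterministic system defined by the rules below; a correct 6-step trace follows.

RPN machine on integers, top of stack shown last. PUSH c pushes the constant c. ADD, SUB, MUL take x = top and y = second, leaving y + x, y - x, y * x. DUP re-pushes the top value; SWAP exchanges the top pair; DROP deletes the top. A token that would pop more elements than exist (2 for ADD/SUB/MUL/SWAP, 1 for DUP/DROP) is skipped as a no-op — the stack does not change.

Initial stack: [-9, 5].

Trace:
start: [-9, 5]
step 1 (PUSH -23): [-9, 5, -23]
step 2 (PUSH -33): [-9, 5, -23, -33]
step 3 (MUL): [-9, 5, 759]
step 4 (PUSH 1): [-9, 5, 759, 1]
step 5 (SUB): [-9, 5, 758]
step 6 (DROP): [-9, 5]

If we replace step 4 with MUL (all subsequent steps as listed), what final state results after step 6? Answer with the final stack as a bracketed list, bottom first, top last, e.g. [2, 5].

(re-executing from step 4 with the substitution; state before step 4: [-9, 5, 759])
step 4 (MUL): [-9, 3795]
step 5 (SUB): [-3804]
step 6 (DROP): []

[]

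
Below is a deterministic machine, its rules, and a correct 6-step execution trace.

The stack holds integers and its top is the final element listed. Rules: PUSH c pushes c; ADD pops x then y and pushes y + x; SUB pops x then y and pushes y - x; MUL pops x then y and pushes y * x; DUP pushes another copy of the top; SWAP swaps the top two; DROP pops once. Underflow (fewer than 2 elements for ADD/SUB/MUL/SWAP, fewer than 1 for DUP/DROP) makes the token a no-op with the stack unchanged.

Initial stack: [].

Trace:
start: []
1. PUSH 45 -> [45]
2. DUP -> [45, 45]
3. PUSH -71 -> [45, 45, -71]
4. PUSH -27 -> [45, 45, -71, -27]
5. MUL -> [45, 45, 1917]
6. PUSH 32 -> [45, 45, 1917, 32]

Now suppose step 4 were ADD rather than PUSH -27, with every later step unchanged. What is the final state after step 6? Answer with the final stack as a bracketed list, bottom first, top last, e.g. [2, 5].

[-1170, 32]

(re-executing from step 4 with the substitution; state before step 4: [45, 45, -71])
4. ADD -> [45, -26]
5. MUL -> [-1170]
6. PUSH 32 -> [-1170, 32]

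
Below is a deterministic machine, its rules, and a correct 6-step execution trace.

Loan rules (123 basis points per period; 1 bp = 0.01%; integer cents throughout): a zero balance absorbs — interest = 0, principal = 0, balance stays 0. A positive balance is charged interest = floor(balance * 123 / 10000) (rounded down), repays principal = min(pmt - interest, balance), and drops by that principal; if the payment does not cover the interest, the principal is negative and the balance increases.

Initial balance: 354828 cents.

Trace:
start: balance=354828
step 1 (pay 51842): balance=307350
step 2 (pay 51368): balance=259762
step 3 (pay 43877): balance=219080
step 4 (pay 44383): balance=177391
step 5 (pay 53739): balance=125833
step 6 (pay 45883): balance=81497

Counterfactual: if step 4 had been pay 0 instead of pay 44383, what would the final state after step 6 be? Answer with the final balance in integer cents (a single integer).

(re-executing from step 4 with the substitution; state before step 4: balance=219080)
step 4 (pay 0): balance=221774
step 5 (pay 53739): balance=170762
step 6 (pay 45883): balance=126979

126979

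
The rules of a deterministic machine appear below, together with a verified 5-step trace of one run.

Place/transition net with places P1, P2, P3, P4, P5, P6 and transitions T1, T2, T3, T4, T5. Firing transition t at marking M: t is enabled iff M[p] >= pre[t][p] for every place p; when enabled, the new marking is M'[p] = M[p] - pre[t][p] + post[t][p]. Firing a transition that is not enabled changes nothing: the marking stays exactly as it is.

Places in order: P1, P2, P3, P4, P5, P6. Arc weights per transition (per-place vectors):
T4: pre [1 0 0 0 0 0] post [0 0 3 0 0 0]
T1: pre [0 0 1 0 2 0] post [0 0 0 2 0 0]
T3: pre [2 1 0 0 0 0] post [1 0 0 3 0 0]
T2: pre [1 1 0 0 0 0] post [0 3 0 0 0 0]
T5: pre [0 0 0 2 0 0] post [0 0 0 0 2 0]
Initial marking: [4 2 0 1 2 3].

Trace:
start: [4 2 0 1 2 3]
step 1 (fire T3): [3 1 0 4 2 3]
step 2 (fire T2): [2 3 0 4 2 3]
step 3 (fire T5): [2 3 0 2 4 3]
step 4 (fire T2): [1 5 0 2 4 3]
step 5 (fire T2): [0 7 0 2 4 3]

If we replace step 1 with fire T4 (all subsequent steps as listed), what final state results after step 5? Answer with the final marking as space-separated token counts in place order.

(re-executing from step 1 with the substitution; state before step 1: [4 2 0 1 2 3])
step 1 (fire T4): [3 2 3 1 2 3]
step 2 (fire T2): [2 4 3 1 2 3]
step 3 (fire T5): [2 4 3 1 2 3]
step 4 (fire T2): [1 6 3 1 2 3]
step 5 (fire T2): [0 8 3 1 2 3]

0 8 3 1 2 3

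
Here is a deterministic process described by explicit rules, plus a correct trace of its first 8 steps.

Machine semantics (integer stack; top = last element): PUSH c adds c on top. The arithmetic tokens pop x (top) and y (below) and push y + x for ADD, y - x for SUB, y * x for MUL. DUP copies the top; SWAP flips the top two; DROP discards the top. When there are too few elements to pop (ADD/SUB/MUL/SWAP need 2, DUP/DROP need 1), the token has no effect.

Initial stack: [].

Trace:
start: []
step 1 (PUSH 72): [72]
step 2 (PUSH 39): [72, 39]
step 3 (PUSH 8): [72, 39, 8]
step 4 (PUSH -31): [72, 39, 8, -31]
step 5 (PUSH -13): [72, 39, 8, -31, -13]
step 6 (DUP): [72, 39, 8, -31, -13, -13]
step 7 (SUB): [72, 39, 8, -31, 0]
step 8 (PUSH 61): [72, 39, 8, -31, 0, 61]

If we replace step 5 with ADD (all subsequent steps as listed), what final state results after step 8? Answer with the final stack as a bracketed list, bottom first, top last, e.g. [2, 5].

(re-executing from step 5 with the substitution; state before step 5: [72, 39, 8, -31])
step 5 (ADD): [72, 39, -23]
step 6 (DUP): [72, 39, -23, -23]
step 7 (SUB): [72, 39, 0]
step 8 (PUSH 61): [72, 39, 0, 61]

[72, 39, 0, 61]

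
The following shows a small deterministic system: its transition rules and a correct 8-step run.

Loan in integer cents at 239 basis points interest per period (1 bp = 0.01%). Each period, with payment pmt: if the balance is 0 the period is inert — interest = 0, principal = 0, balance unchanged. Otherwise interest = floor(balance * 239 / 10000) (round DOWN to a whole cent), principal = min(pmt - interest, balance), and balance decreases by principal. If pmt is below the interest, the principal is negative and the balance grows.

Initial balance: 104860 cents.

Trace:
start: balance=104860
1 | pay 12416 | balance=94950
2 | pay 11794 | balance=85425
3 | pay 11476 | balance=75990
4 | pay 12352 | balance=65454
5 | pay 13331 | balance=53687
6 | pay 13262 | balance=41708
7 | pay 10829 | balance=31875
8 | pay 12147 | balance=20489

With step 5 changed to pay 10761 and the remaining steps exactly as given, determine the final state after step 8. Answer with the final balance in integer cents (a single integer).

23248

(re-executing from step 5 with the substitution; state before step 5: balance=65454)
5 | pay 10761 | balance=56257
6 | pay 13262 | balance=44339
7 | pay 10829 | balance=34569
8 | pay 12147 | balance=23248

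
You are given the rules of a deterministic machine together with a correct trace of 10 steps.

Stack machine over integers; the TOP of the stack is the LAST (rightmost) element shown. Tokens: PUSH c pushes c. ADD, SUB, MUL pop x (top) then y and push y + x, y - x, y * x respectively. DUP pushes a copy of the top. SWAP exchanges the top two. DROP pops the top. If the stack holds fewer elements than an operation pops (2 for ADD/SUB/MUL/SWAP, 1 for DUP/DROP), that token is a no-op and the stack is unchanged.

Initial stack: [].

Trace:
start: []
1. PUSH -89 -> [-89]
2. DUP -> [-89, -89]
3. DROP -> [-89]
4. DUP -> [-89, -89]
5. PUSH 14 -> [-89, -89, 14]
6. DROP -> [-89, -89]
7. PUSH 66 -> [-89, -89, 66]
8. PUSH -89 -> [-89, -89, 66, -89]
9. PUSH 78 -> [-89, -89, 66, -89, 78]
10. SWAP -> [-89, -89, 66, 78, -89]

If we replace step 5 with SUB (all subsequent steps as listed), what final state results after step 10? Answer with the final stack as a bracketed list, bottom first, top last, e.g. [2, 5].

[66, 78, -89]

(re-executing from step 5 with the substitution; state before step 5: [-89, -89])
5. SUB -> [0]
6. DROP -> []
7. PUSH 66 -> [66]
8. PUSH -89 -> [66, -89]
9. PUSH 78 -> [66, -89, 78]
10. SWAP -> [66, 78, -89]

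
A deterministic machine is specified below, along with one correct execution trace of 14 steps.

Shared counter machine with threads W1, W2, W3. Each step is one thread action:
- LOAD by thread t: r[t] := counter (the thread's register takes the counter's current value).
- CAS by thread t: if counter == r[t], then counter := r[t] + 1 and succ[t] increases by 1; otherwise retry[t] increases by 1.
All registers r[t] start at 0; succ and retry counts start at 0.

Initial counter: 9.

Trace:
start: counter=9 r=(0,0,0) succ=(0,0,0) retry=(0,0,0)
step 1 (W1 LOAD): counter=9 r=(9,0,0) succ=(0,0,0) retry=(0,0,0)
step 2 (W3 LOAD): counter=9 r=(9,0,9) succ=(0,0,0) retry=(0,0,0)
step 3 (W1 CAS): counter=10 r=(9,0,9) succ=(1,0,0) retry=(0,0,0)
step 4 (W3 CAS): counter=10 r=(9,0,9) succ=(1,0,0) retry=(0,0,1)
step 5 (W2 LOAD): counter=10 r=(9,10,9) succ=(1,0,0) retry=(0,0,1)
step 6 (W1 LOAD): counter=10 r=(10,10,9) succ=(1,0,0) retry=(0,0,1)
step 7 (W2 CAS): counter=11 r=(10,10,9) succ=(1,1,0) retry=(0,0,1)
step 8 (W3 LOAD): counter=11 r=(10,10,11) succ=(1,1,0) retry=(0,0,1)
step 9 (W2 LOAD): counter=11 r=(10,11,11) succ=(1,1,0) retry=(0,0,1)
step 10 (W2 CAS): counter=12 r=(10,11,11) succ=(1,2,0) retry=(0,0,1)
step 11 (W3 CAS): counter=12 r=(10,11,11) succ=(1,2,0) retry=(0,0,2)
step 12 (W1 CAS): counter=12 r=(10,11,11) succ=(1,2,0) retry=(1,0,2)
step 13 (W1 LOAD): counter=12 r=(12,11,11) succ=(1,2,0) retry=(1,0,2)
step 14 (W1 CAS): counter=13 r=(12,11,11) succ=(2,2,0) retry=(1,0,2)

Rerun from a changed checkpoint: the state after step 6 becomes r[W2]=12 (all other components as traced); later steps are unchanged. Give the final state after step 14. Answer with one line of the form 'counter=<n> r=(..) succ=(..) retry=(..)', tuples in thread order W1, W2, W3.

counter=12 r=(11,10,10) succ=(2,1,0) retry=(1,1,2)

state after step 6 := counter=10 r=(10,12,9) succ=(1,0,0) retry=(0,0,1)
step 7 (W2 CAS): counter=10 r=(10,12,9) succ=(1,0,0) retry=(0,1,1)
step 8 (W3 LOAD): counter=10 r=(10,12,10) succ=(1,0,0) retry=(0,1,1)
step 9 (W2 LOAD): counter=10 r=(10,10,10) succ=(1,0,0) retry=(0,1,1)
step 10 (W2 CAS): counter=11 r=(10,10,10) succ=(1,1,0) retry=(0,1,1)
step 11 (W3 CAS): counter=11 r=(10,10,10) succ=(1,1,0) retry=(0,1,2)
step 12 (W1 CAS): counter=11 r=(10,10,10) succ=(1,1,0) retry=(1,1,2)
step 13 (W1 LOAD): counter=11 r=(11,10,10) succ=(1,1,0) retry=(1,1,2)
step 14 (W1 CAS): counter=12 r=(11,10,10) succ=(2,1,0) retry=(1,1,2)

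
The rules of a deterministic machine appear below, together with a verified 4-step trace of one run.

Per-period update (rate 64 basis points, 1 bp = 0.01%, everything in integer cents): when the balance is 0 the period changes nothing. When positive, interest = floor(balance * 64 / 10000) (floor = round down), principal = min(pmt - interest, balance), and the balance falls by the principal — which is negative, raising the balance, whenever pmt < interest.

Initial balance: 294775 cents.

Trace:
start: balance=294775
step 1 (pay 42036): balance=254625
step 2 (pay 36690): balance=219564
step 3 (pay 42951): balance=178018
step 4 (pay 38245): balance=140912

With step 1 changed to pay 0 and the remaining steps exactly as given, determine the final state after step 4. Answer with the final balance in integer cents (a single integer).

(re-executing from step 1 with the substitution; state before step 1: balance=294775)
step 1 (pay 0): balance=296661
step 2 (pay 36690): balance=261869
step 3 (pay 42951): balance=220593
step 4 (pay 38245): balance=183759

183759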